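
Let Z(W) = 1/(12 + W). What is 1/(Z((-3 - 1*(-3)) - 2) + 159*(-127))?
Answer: -10/201929 ≈ -4.9522e-5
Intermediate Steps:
1/(Z((-3 - 1*(-3)) - 2) + 159*(-127)) = 1/(1/(12 + ((-3 - 1*(-3)) - 2)) + 159*(-127)) = 1/(1/(12 + ((-3 + 3) - 2)) - 20193) = 1/(1/(12 + (0 - 2)) - 20193) = 1/(1/(12 - 2) - 20193) = 1/(1/10 - 20193) = 1/(⅒ - 20193) = 1/(-201929/10) = -10/201929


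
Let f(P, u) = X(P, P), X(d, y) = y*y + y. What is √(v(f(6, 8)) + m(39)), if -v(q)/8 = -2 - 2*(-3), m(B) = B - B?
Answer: 4*I*√2 ≈ 5.6569*I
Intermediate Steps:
m(B) = 0
X(d, y) = y + y² (X(d, y) = y² + y = y + y²)
f(P, u) = P*(1 + P)
v(q) = -32 (v(q) = -8*(-2 - 2*(-3)) = -8*(-2 + 6) = -8*4 = -32)
√(v(f(6, 8)) + m(39)) = √(-32 + 0) = √(-32) = 4*I*√2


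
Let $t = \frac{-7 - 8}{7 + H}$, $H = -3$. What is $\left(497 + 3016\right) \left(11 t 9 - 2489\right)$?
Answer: $- \frac{40192233}{4} \approx -1.0048 \cdot 10^{7}$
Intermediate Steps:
$t = - \frac{15}{4}$ ($t = \frac{-7 - 8}{7 - 3} = - \frac{15}{4} \approx -3.75$)
$\left(497 + 3016\right) \left(11 t 9 - 2489\right) = \left(497 + 3016\right) \left(11 \left(- \frac{15}{4}\right) 9 - 2489\right) = 3513 \left(\left(- \frac{165}{4}\right) 9 - 2489\right) = 3513 \left(- \frac{1485}{4} - 2489\right) = 3513 \left(- \frac{11441}{4}\right) = - \frac{40192233}{4}$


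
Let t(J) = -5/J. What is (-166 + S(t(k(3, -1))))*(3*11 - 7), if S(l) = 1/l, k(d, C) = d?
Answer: -21658/5 ≈ -4331.6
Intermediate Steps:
(-166 + S(t(k(3, -1))))*(3*11 - 7) = (-166 + 1/(-5/3))*(3*11 - 7) = (-166 + 1/(-5*1/3))*(33 - 7) = (-166 + 1/(-5/3))*26 = (-166 - 3/5)*26 = -833/5*26 = -21658/5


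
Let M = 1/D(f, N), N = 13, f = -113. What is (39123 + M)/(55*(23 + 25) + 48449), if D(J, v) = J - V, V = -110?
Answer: 117368/153267 ≈ 0.76577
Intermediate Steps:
D(J, v) = 110 + J (D(J, v) = J - 1*(-110) = J + 110 = 110 + J)
M = -1/3 (M = 1/(110 - 113) = 1/(-3) = -1/3 ≈ -0.33333)
(39123 + M)/(55*(23 + 25) + 48449) = (39123 - 1/3)/(55*(23 + 25) + 48449) = 117368/(3*(55*48 + 48449)) = 117368/(3*(2640 + 48449)) = (117368/3)/51089 = (117368/3)*(1/51089) = 117368/153267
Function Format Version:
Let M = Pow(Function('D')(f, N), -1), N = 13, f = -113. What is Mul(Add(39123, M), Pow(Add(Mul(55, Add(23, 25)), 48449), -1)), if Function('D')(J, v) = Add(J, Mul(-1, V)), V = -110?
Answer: Rational(117368, 153267) ≈ 0.76577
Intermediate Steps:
Function('D')(J, v) = Add(110, J) (Function('D')(J, v) = Add(J, Mul(-1, -110)) = Add(J, 110) = Add(110, J))
M = Rational(-1, 3) (M = Pow(Add(110, -113), -1) = Pow(-3, -1) = Rational(-1, 3) ≈ -0.33333)
Mul(Add(39123, M), Pow(Add(Mul(55, Add(23, 25)), 48449), -1)) = Mul(Add(39123, Rational(-1, 3)), Pow(Add(Mul(55, Add(23, 25)), 48449), -1)) = Mul(Rational(117368, 3), Pow(Add(Mul(55, 48), 48449), -1)) = Mul(Rational(117368, 3), Pow(Add(2640, 48449), -1)) = Mul(Rational(117368, 3), Pow(51089, -1)) = Mul(Rational(117368, 3), Rational(1, 51089)) = Rational(117368, 153267)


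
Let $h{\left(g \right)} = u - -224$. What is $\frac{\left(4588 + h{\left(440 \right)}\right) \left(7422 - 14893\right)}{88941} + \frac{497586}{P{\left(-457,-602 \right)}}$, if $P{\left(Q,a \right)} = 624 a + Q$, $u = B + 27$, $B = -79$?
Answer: $- \frac{13419286762226}{33451154805} \approx -401.16$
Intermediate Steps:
$u = -52$ ($u = -79 + 27 = -52$)
$P{\left(Q,a \right)} = Q + 624 a$
$h{\left(g \right)} = 172$ ($h{\left(g \right)} = -52 - -224 = -52 + 224 = 172$)
$\frac{\left(4588 + h{\left(440 \right)}\right) \left(7422 - 14893\right)}{88941} + \frac{497586}{P{\left(-457,-602 \right)}} = \frac{\left(4588 + 172\right) \left(7422 - 14893\right)}{88941} + \frac{497586}{-457 + 624 \left(-602\right)} = 4760 \left(-7471\right) \frac{1}{88941} + \frac{497586}{-457 - 375648} = \left(-35561960\right) \frac{1}{88941} + \frac{497586}{-376105} = - \frac{35561960}{88941} + 497586 \left(- \frac{1}{376105}\right) = - \frac{35561960}{88941} - \frac{497586}{376105} = - \frac{13419286762226}{33451154805}$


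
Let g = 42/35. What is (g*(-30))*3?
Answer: -108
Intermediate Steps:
g = 6/5 (g = 42*(1/35) = 6/5 ≈ 1.2000)
(g*(-30))*3 = ((6/5)*(-30))*3 = -36*3 = -108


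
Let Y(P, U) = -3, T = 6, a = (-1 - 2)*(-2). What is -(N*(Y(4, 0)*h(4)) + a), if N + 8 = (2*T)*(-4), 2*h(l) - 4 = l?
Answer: -678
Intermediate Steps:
a = 6 (a = -3*(-2) = 6)
h(l) = 2 + l/2
N = -56 (N = -8 + (2*6)*(-4) = -8 + 12*(-4) = -8 - 48 = -56)
-(N*(Y(4, 0)*h(4)) + a) = -(-(-168)*(2 + (1/2)*4) + 6) = -(-(-168)*(2 + 2) + 6) = -(-(-168)*4 + 6) = -(-56*(-12) + 6) = -(672 + 6) = -1*678 = -678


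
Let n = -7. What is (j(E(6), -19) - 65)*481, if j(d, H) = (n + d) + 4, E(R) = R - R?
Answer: -32708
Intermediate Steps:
E(R) = 0
j(d, H) = -3 + d (j(d, H) = (-7 + d) + 4 = -3 + d)
(j(E(6), -19) - 65)*481 = ((-3 + 0) - 65)*481 = (-3 - 65)*481 = -68*481 = -32708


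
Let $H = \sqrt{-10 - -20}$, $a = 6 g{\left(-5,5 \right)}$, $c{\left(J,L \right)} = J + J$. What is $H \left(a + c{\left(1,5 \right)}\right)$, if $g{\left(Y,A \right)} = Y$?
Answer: $- 28 \sqrt{10} \approx -88.544$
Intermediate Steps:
$c{\left(J,L \right)} = 2 J$
$a = -30$ ($a = 6 \left(-5\right) = -30$)
$H = \sqrt{10}$ ($H = \sqrt{-10 + 20} = \sqrt{10} \approx 3.1623$)
$H \left(a + c{\left(1,5 \right)}\right) = \sqrt{10} \left(-30 + 2 \cdot 1\right) = \sqrt{10} \left(-30 + 2\right) = \sqrt{10} \left(-28\right) = - 28 \sqrt{10}$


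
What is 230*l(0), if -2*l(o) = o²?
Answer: 0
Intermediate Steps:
l(o) = -o²/2
230*l(0) = 230*(-½*0²) = 230*(-½*0) = 230*0 = 0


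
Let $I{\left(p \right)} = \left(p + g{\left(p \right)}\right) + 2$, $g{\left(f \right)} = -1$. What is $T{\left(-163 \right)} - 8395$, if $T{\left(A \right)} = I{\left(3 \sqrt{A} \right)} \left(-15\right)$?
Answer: $-8410 - 45 i \sqrt{163} \approx -8410.0 - 574.52 i$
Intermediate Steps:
$I{\left(p \right)} = 1 + p$ ($I{\left(p \right)} = \left(p - 1\right) + 2 = \left(-1 + p\right) + 2 = 1 + p$)
$T{\left(A \right)} = -15 - 45 \sqrt{A}$ ($T{\left(A \right)} = \left(1 + 3 \sqrt{A}\right) \left(-15\right) = -15 - 45 \sqrt{A}$)
$T{\left(-163 \right)} - 8395 = \left(-15 - 45 \sqrt{-163}\right) - 8395 = \left(-15 - 45 i \sqrt{163}\right) - 8395 = -8410 - 45 i \sqrt{163}$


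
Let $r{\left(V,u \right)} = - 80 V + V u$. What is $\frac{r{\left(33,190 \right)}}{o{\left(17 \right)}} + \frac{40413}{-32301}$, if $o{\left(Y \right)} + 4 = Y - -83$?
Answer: $\frac{6298499}{172272} \approx 36.561$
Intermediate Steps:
$o{\left(Y \right)} = 79 + Y$ ($o{\left(Y \right)} = -4 + \left(Y - -83\right) = -4 + \left(Y + 83\right) = -4 + \left(83 + Y\right) = 79 + Y$)
$\frac{r{\left(33,190 \right)}}{o{\left(17 \right)}} + \frac{40413}{-32301} = \frac{33 \left(-80 + 190\right)}{79 + 17} + \frac{40413}{-32301} = \frac{33 \cdot 110}{96} + 40413 \left(- \frac{1}{32301}\right) = 3630 \cdot \frac{1}{96} - \frac{13471}{10767} = \frac{605}{16} - \frac{13471}{10767} = \frac{6298499}{172272}$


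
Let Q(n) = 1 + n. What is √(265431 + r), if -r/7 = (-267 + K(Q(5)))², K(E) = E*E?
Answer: 8*I*√1689 ≈ 328.78*I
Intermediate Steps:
K(E) = E²
r = -373527 (r = -7*(-267 + (1 + 5)²)² = -7*(-267 + 6²)² = -7*(-267 + 36)² = -7*(-231)² = -7*53361 = -373527)
√(265431 + r) = √(265431 - 373527) = √(-108096) = 8*I*√1689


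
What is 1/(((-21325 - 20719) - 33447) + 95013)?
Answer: 1/19522 ≈ 5.1224e-5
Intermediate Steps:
1/(((-21325 - 20719) - 33447) + 95013) = 1/((-42044 - 33447) + 95013) = 1/(-75491 + 95013) = 1/19522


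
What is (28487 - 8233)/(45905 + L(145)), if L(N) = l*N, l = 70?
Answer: 20254/56055 ≈ 0.36132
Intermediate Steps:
L(N) = 70*N
(28487 - 8233)/(45905 + L(145)) = (28487 - 8233)/(45905 + 70*145) = 20254/(45905 + 10150) = 20254/56055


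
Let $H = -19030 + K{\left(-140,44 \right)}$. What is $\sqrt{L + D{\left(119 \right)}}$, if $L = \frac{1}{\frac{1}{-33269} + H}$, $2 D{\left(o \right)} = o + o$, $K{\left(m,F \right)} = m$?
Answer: $\frac{2 \sqrt{12100700189854840830}}{637766731} \approx 10.909$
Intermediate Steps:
$D{\left(o \right)} = o$ ($D{\left(o \right)} = \frac{o + o}{2} = \frac{2 o}{2} = o$)
$H = -19170$ ($H = -19030 - 140 = -19170$)
$L = - \frac{33269}{637766731}$ ($L = \frac{1}{\frac{1}{-33269} - 19170} = \frac{1}{- \frac{1}{33269} - 19170} = \frac{1}{- \frac{637766731}{33269}} = - \frac{33269}{637766731} \approx -5.2165 \cdot 10^{-5}$)
$\sqrt{L + D{\left(119 \right)}} = \sqrt{- \frac{33269}{637766731} + 119} = \sqrt{\frac{75894207720}{637766731}} = \frac{2 \sqrt{12100700189854840830}}{637766731}$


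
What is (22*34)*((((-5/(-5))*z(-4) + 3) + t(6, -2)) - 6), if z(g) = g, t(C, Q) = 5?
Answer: -1496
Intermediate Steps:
(22*34)*((((-5/(-5))*z(-4) + 3) + t(6, -2)) - 6) = (22*34)*(((-5/(-5)*(-4) + 3) + 5) - 6) = 748*(((-5*(-1/5)*(-4) + 3) + 5) - 6) = 748*(((1*(-4) + 3) + 5) - 6) = 748*(((-4 + 3) + 5) - 6) = 748*((-1 + 5) - 6) = 748*(4 - 6) = 748*(-2) = -1496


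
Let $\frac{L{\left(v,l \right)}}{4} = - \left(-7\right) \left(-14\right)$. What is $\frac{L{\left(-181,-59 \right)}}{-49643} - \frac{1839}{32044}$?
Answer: $- \frac{78732229}{1590760292} \approx -0.049493$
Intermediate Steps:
$L{\left(v,l \right)} = -392$ ($L{\left(v,l \right)} = 4 \left(- \left(-7\right) \left(-14\right)\right) = 4 \left(\left(-1\right) 98\right) = 4 \left(-98\right) = -392$)
$\frac{L{\left(-181,-59 \right)}}{-49643} - \frac{1839}{32044} = - \frac{392}{-49643} - \frac{1839}{32044} = \left(-392\right) \left(- \frac{1}{49643}\right) - \frac{1839}{32044} = \frac{392}{49643} - \frac{1839}{32044} = - \frac{78732229}{1590760292}$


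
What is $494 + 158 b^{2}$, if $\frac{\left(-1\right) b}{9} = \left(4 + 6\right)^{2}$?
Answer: $127980494$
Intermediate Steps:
$b = -900$ ($b = - 9 \left(4 + 6\right)^{2} = - 9 \cdot 10^{2} = \left(-9\right) 100 = -900$)
$494 + 158 b^{2} = 494 + 158 \left(-900\right)^{2} = 494 + 158 \cdot 810000 = 494 + 127980000 = 127980494$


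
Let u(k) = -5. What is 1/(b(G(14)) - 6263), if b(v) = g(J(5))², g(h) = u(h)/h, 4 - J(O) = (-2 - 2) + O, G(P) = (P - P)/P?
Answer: -9/56342 ≈ -0.00015974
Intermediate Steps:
G(P) = 0 (G(P) = 0/P = 0)
J(O) = 8 - O (J(O) = 4 - ((-2 - 2) + O) = 4 - (-4 + O) = 4 + (4 - O) = 8 - O)
g(h) = -5/h
b(v) = 25/9 (b(v) = (-5/(8 - 1*5))² = (-5/(8 - 5))² = (-5/3)² = 25/9)
1/(b(G(14)) - 6263) = 1/(25/9 - 6263) = 1/(-56342/9) = -9/56342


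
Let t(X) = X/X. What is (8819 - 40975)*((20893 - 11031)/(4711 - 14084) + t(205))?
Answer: 15724284/9373 ≈ 1677.6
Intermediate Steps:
t(X) = 1
(8819 - 40975)*((20893 - 11031)/(4711 - 14084) + t(205)) = (8819 - 40975)*((20893 - 11031)/(4711 - 14084) + 1) = -32156*(9862/(-9373) + 1) = -32156*(9862*(-1/9373) + 1) = -32156*(-9862/9373 + 1) = -32156*(-489/9373) = 15724284/9373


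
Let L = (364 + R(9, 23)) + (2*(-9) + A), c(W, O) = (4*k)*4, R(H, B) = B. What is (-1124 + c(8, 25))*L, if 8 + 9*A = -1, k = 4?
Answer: -390080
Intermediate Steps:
A = -1 (A = -8/9 + (1/9)*(-1) = -8/9 - 1/9 = -1)
c(W, O) = 64 (c(W, O) = (4*4)*4 = 16*4 = 64)
L = 368 (L = (364 + 23) + (2*(-9) - 1) = 387 + (-18 - 1) = 387 - 19 = 368)
(-1124 + c(8, 25))*L = (-1124 + 64)*368 = -1060*368 = -390080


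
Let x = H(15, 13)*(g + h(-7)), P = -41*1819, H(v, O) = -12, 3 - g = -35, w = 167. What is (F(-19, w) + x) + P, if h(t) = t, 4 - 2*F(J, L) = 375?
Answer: -150273/2 ≈ -75137.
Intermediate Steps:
g = 38 (g = 3 - 1*(-35) = 3 + 35 = 38)
F(J, L) = -371/2 (F(J, L) = 2 - 1/2*375 = 2 - 375/2 = -371/2)
P = -74579
x = -372 (x = -12*(38 - 7) = -12*31 = -372)
(F(-19, w) + x) + P = (-371/2 - 372) - 74579 = -1115/2 - 74579 = -150273/2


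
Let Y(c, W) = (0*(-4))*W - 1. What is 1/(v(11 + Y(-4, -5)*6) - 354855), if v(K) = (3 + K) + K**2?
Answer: -1/354822 ≈ -2.8183e-6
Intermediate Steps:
Y(c, W) = -1 (Y(c, W) = 0*W - 1 = 0 - 1 = -1)
v(K) = 3 + K + K**2
1/(v(11 + Y(-4, -5)*6) - 354855) = 1/((3 + (11 - 1*6) + (11 - 1*6)**2) - 354855) = 1/((3 + (11 - 6) + (11 - 6)**2) - 354855) = 1/((3 + 5 + 5**2) - 354855) = 1/((3 + 5 + 25) - 354855) = 1/(33 - 354855) = 1/(-354822) = -1/354822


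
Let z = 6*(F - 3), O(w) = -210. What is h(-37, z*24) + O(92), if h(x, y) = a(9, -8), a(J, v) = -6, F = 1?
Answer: -216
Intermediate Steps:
z = -12 (z = 6*(1 - 3) = 6*(-2) = -12)
h(x, y) = -6
h(-37, z*24) + O(92) = -6 - 210 = -216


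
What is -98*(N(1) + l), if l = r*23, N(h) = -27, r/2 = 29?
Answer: -128086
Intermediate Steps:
r = 58 (r = 2*29 = 58)
l = 1334 (l = 58*23 = 1334)
-98*(N(1) + l) = -98*(-27 + 1334) = -98*1307 = -128086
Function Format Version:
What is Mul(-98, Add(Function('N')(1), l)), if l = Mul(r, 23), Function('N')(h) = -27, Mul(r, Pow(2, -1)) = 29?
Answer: -128086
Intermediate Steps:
r = 58 (r = Mul(2, 29) = 58)
l = 1334 (l = Mul(58, 23) = 1334)
Mul(-98, Add(Function('N')(1), l)) = Mul(-98, Add(-27, 1334)) = Mul(-98, 1307) = -128086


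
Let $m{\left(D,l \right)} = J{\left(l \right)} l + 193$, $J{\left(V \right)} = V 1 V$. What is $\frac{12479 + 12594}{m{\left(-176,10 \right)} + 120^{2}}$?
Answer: $\frac{25073}{15593} \approx 1.608$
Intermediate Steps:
$J{\left(V \right)} = V^{2}$ ($J{\left(V \right)} = V V = V^{2}$)
$m{\left(D,l \right)} = 193 + l^{3}$ ($m{\left(D,l \right)} = l^{2} l + 193 = l^{3} + 193 = 193 + l^{3}$)
$\frac{12479 + 12594}{m{\left(-176,10 \right)} + 120^{2}} = \frac{12479 + 12594}{\left(193 + 10^{3}\right) + 120^{2}} = \frac{25073}{\left(193 + 1000\right) + 14400} = \frac{25073}{1193 + 14400} = \frac{25073}{15593}$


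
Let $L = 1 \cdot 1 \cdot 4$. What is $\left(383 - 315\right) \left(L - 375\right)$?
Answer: $-25228$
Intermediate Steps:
$L = 4$ ($L = 1 \cdot 4 = 4$)
$\left(383 - 315\right) \left(L - 375\right) = \left(383 - 315\right) \left(4 - 375\right) = 68 \left(-371\right) = -25228$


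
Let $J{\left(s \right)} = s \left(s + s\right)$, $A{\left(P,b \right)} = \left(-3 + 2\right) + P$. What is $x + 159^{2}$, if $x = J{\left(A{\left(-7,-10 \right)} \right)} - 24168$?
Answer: $1241$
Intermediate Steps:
$A{\left(P,b \right)} = -1 + P$
$J{\left(s \right)} = 2 s^{2}$ ($J{\left(s \right)} = s 2 s = 2 s^{2}$)
$x = -24040$ ($x = 2 \left(-1 - 7\right)^{2} - 24168 = 2 \left(-8\right)^{2} - 24168 = 2 \cdot 64 - 24168 = 128 - 24168 = -24040$)
$x + 159^{2} = -24040 + 159^{2} = -24040 + 25281 = 1241$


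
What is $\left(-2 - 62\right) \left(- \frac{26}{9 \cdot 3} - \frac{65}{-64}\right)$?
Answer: $- \frac{91}{27} \approx -3.3704$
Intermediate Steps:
$\left(-2 - 62\right) \left(- \frac{26}{9 \cdot 3} - \frac{65}{-64}\right) = - 64 \left(- \frac{26}{27} - - \frac{65}{64}\right) = - 64 \left(\left(-26\right) \frac{1}{27} + \frac{65}{64}\right) = - 64 \left(- \frac{26}{27} + \frac{65}{64}\right) = \left(-64\right) \frac{91}{1728} = - \frac{91}{27}$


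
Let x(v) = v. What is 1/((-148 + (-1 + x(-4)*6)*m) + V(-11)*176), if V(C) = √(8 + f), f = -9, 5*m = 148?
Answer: -111/102440 - 11*I/51220 ≈ -0.0010836 - 0.00021476*I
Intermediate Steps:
m = 148/5 (m = (⅕)*148 = 148/5 ≈ 29.600)
V(C) = I (V(C) = √(8 - 9) = √(-1) = I)
1/((-148 + (-1 + x(-4)*6)*m) + V(-11)*176) = 1/((-148 + (-1 - 4*6)*(148/5)) + I*176) = 1/((-148 + (-1 - 24)*(148/5)) + 176*I) = 1/((-148 - 25*148/5) + 176*I) = 1/((-148 - 740) + 176*I) = 1/(-888 + 176*I) = (-888 - 176*I)/819520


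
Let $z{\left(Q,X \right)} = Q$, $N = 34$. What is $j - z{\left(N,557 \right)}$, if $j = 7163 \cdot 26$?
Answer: $186204$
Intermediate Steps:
$j = 186238$
$j - z{\left(N,557 \right)} = 186238 - 34 = 186204$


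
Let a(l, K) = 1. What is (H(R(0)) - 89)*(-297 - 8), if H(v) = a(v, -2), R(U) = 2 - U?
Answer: 26840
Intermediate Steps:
H(v) = 1
(H(R(0)) - 89)*(-297 - 8) = (1 - 89)*(-297 - 8) = -88*(-305) = 26840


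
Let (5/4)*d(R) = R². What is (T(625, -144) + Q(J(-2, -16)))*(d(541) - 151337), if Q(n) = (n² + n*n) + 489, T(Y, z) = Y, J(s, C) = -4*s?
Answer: 514236438/5 ≈ 1.0285e+8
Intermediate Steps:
d(R) = 4*R²/5
Q(n) = 489 + 2*n² (Q(n) = (n² + n²) + 489 = 2*n² + 489 = 489 + 2*n²)
(T(625, -144) + Q(J(-2, -16)))*(d(541) - 151337) = (625 + (489 + 2*(-4*(-2))²))*((⅘)*541² - 151337) = (625 + (489 + 2*8²))*((⅘)*292681 - 151337) = (625 + (489 + 2*64))*(1170724/5 - 151337) = (625 + (489 + 128))*(414039/5) = (625 + 617)*(414039/5) = 1242*(414039/5) = 514236438/5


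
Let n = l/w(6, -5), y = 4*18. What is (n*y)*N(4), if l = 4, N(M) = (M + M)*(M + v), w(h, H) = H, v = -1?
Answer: -6912/5 ≈ -1382.4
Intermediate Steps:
N(M) = 2*M*(-1 + M) (N(M) = (M + M)*(M - 1) = (2*M)*(-1 + M) = 2*M*(-1 + M))
y = 72
n = -⅘ (n = 4/(-5) = 4*(-⅕) = -⅘ ≈ -0.80000)
(n*y)*N(4) = (-⅘*72)*(2*4*(-1 + 4)) = -576*4*3/5 = -288/5*24 = -6912/5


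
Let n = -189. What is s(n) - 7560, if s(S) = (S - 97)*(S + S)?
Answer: 100548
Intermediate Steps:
s(S) = 2*S*(-97 + S) (s(S) = (-97 + S)*(2*S) = 2*S*(-97 + S))
s(n) - 7560 = 2*(-189)*(-97 - 189) - 7560 = 2*(-189)*(-286) - 7560 = 108108 - 7560 = 100548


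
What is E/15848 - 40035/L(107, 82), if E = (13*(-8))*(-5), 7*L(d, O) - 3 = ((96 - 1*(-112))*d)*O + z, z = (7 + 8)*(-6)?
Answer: -87309304/723027361 ≈ -0.12076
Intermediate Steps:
z = -90 (z = 15*(-6) = -90)
L(d, O) = -87/7 + 208*O*d/7 (L(d, O) = 3/7 + (((96 - 1*(-112))*d)*O - 90)/7 = 3/7 + (((96 + 112)*d)*O - 90)/7 = 3/7 + ((208*d)*O - 90)/7 = 3/7 + (208*O*d - 90)/7 = 3/7 + (-90 + 208*O*d)/7 = 3/7 + (-90/7 + 208*O*d/7) = -87/7 + 208*O*d/7)
E = 520 (E = -104*(-5) = 520)
E/15848 - 40035/L(107, 82) = 520/15848 - 40035/(-87/7 + (208/7)*82*107) = 520*(1/15848) - 40035/(-87/7 + 1824992/7) = 65/1981 - 40035/1824905/7 = 65/1981 - 40035*7/1824905 = 65/1981 - 56049/364981 = -87309304/723027361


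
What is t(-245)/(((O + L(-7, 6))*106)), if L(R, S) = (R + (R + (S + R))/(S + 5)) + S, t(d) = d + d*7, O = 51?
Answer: -5390/14363 ≈ -0.37527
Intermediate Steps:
t(d) = 8*d (t(d) = d + 7*d = 8*d)
L(R, S) = R + S + (S + 2*R)/(5 + S) (L(R, S) = (R + (R + (R + S))/(5 + S)) + S = (R + (S + 2*R)/(5 + S)) + S = R + S + (S + 2*R)/(5 + S))
t(-245)/(((O + L(-7, 6))*106)) = (8*(-245))/(((51 + (6² + 6*6 + 7*(-7) - 7*6)/(5 + 6))*106)) = -1960*1/(106*(51 + (36 + 36 - 49 - 42)/11)) = -1960*1/(106*(51 + (1/11)*(-19))) = -1960*1/(106*(51 - 19/11)) = -1960/((542/11)*106) = -1960/57452/11 = -1960*11/57452 = -5390/14363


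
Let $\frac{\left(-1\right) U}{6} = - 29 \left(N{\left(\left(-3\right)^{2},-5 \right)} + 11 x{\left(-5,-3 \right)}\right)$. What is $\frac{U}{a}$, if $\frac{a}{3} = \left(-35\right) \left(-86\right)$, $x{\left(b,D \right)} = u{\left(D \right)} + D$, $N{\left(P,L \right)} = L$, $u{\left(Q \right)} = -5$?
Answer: $- \frac{2697}{1505} \approx -1.792$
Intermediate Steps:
$x{\left(b,D \right)} = -5 + D$
$a = 9030$ ($a = 3 \left(\left(-35\right) \left(-86\right)\right) = 3 \cdot 3010 = 9030$)
$U = -16182$ ($U = - 6 \left(- 29 \left(-5 + 11 \left(-5 - 3\right)\right)\right) = - 6 \left(- 29 \left(-5 + 11 \left(-8\right)\right)\right) = - 6 \left(- 29 \left(-5 - 88\right)\right) = - 6 \left(\left(-29\right) \left(-93\right)\right) = \left(-6\right) 2697 = -16182$)
$\frac{U}{a} = - \frac{16182}{9030} = \left(-16182\right) \frac{1}{9030} = - \frac{2697}{1505}$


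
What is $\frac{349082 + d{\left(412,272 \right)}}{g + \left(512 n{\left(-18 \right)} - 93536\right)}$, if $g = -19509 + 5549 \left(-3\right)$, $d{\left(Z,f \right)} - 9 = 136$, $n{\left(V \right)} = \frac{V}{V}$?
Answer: $- \frac{116409}{43060} \approx -2.7034$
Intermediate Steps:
$n{\left(V \right)} = 1$
$d{\left(Z,f \right)} = 145$ ($d{\left(Z,f \right)} = 9 + 136 = 145$)
$g = -36156$ ($g = -19509 - 16647 = -36156$)
$\frac{349082 + d{\left(412,272 \right)}}{g + \left(512 n{\left(-18 \right)} - 93536\right)} = \frac{349082 + 145}{-36156 + \left(512 \cdot 1 - 93536\right)} = \frac{349227}{-36156 + \left(512 - 93536\right)} = \frac{349227}{-36156 - 93024} = \frac{349227}{-129180} = 349227 \left(- \frac{1}{129180}\right) = - \frac{116409}{43060}$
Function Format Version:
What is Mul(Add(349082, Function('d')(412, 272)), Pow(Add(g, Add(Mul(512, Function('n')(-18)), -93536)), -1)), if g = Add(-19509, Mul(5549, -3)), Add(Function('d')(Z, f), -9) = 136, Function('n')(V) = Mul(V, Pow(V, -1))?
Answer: Rational(-116409, 43060) ≈ -2.7034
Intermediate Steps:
Function('n')(V) = 1
Function('d')(Z, f) = 145 (Function('d')(Z, f) = Add(9, 136) = 145)
g = -36156 (g = Add(-19509, -16647) = -36156)
Mul(Add(349082, Function('d')(412, 272)), Pow(Add(g, Add(Mul(512, Function('n')(-18)), -93536)), -1)) = Mul(Add(349082, 145), Pow(Add(-36156, Add(Mul(512, 1), -93536)), -1)) = Mul(349227, Pow(Add(-36156, Add(512, -93536)), -1)) = Mul(349227, Pow(Add(-36156, -93024), -1)) = Mul(349227, Pow(-129180, -1)) = Mul(349227, Rational(-1, 129180)) = Rational(-116409, 43060)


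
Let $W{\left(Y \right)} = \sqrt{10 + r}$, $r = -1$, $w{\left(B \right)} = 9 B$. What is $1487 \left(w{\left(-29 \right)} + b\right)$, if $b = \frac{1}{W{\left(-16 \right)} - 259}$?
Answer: $- \frac{99356879}{256} \approx -3.8811 \cdot 10^{5}$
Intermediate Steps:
$W{\left(Y \right)} = 3$ ($W{\left(Y \right)} = \sqrt{10 - 1} = \sqrt{9} = 3$)
$b = - \frac{1}{256}$ ($b = \frac{1}{3 - 259} = \frac{1}{-256} = - \frac{1}{256} \approx -0.0039063$)
$1487 \left(w{\left(-29 \right)} + b\right) = 1487 \left(9 \left(-29\right) - \frac{1}{256}\right) = 1487 \left(-261 - \frac{1}{256}\right) = 1487 \left(- \frac{66817}{256}\right) = - \frac{99356879}{256}$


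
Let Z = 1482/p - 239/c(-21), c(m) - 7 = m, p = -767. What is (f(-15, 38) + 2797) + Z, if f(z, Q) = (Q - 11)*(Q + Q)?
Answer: 4017779/826 ≈ 4864.1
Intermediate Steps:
c(m) = 7 + m
f(z, Q) = 2*Q*(-11 + Q) (f(z, Q) = (-11 + Q)*(2*Q) = 2*Q*(-11 + Q))
Z = 12505/826 (Z = 1482/(-767) - 239/(7 - 21) = 1482*(-1/767) - 239/(-14) = -114/59 - 239*(-1/14) = -114/59 + 239/14 = 12505/826 ≈ 15.139)
(f(-15, 38) + 2797) + Z = (2*38*(-11 + 38) + 2797) + 12505/826 = (2*38*27 + 2797) + 12505/826 = (2052 + 2797) + 12505/826 = 4849 + 12505/826 = 4017779/826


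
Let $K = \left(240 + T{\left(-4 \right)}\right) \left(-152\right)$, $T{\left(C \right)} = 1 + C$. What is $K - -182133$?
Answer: $146109$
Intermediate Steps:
$K = -36024$ ($K = \left(240 + \left(1 - 4\right)\right) \left(-152\right) = \left(240 - 3\right) \left(-152\right) = 237 \left(-152\right) = -36024$)
$K - -182133 = -36024 - -182133 = -36024 + 182133 = 146109$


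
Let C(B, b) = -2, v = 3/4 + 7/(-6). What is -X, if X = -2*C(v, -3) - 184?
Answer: 180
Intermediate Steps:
v = -5/12 (v = 3*(¼) + 7*(-⅙) = ¾ - 7/6 = -5/12 ≈ -0.41667)
X = -180 (X = -2*(-2) - 184 = 4 - 184 = -180)
-X = -1*(-180) = 180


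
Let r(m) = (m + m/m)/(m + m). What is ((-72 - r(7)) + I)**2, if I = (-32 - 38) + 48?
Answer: 438244/49 ≈ 8943.8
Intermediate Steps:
I = -22 (I = -70 + 48 = -22)
r(m) = (1 + m)/(2*m) (r(m) = (m + 1)/((2*m)) = (1 + m)*(1/(2*m)) = (1 + m)/(2*m))
((-72 - r(7)) + I)**2 = ((-72 - (1 + 7)/(2*7)) - 22)**2 = ((-72 - 8/(2*7)) - 22)**2 = ((-72 - 1*4/7) - 22)**2 = ((-72 - 4/7) - 22)**2 = (-508/7 - 22)**2 = (-662/7)**2 = 438244/49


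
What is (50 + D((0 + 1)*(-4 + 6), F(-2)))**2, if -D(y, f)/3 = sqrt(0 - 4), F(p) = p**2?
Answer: 2464 - 600*I ≈ 2464.0 - 600.0*I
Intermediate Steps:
D(y, f) = -6*I (D(y, f) = -3*sqrt(0 - 4) = -6*I)
(50 + D((0 + 1)*(-4 + 6), F(-2)))**2 = (50 - 6*I)**2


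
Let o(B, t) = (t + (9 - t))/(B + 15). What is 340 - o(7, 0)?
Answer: 7471/22 ≈ 339.59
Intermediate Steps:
o(B, t) = 9/(15 + B)
340 - o(7, 0) = 340 - 9/(15 + 7) = 340 - 9/22 = 7471/22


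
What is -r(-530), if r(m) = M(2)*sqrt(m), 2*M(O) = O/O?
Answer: -I*sqrt(530)/2 ≈ -11.511*I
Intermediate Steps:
M(O) = 1/2 (M(O) = (O/O)/2 = (1/2)*1 = 1/2)
r(m) = sqrt(m)/2
-r(-530) = -sqrt(-530)/2 = -I*sqrt(530)/2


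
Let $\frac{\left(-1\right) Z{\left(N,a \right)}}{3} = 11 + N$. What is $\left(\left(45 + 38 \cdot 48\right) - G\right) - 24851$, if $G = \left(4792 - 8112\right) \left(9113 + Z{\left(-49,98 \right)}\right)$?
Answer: $30610658$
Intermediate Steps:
$Z{\left(N,a \right)} = -33 - 3 N$ ($Z{\left(N,a \right)} = - 3 \left(11 + N\right) = -33 - 3 N$)
$G = -30633640$ ($G = \left(4792 - 8112\right) \left(9113 - -114\right) = - 3320 \left(9113 + \left(-33 + 147\right)\right) = - 3320 \left(9113 + 114\right) = \left(-3320\right) 9227 = -30633640$)
$\left(\left(45 + 38 \cdot 48\right) - G\right) - 24851 = \left(\left(45 + 38 \cdot 48\right) - -30633640\right) - 24851 = \left(\left(45 + 1824\right) + 30633640\right) - 24851 = \left(1869 + 30633640\right) - 24851 = 30635509 - 24851 = 30610658$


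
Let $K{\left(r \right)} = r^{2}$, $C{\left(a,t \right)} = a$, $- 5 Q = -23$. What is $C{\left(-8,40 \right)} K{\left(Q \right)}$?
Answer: $- \frac{4232}{25} \approx -169.28$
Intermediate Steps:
$Q = \frac{23}{5}$ ($Q = \left(- \frac{1}{5}\right) \left(-23\right) = \frac{23}{5} \approx 4.6$)
$C{\left(-8,40 \right)} K{\left(Q \right)} = - 8 \left(\frac{23}{5}\right)^{2} = \left(-8\right) \frac{529}{25} = - \frac{4232}{25}$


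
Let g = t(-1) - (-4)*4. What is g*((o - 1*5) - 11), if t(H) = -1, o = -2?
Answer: -270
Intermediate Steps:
g = 15 (g = -1 - (-4)*4 = -1 - 4*(-4) = -1 + 16 = 15)
g*((o - 1*5) - 11) = 15*((-2 - 1*5) - 11) = 15*((-2 - 5) - 11) = 15*(-7 - 11) = 15*(-18) = -270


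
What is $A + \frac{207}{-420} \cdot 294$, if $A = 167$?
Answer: $\frac{221}{10} \approx 22.1$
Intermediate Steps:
$A + \frac{207}{-420} \cdot 294 = 167 + \frac{207}{-420} \cdot 294 = 167 + 207 \left(- \frac{1}{420}\right) 294 = 167 - \frac{1449}{10} = \frac{221}{10}$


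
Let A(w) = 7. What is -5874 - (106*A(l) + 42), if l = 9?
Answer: -6658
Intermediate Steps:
-5874 - (106*A(l) + 42) = -5874 - (106*7 + 42) = -5874 - (742 + 42) = -5874 - 1*784 = -5874 - 784 = -6658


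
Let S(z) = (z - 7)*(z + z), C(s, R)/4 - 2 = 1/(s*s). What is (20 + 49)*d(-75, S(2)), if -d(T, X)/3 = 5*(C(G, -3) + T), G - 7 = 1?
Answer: 1108485/16 ≈ 69280.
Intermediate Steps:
G = 8 (G = 7 + 1 = 8)
C(s, R) = 8 + 4/s**2 (C(s, R) = 8 + 4/((s*s)) = 8 + 4/(s**2) = 8 + 4/s**2)
S(z) = 2*z*(-7 + z) (S(z) = (-7 + z)*(2*z) = 2*z*(-7 + z))
d(T, X) = -1935/16 - 15*T (d(T, X) = -15*((8 + 4/8**2) + T) = -15*((8 + 4*(1/64)) + T) = -15*((8 + 1/16) + T) = -15*(129/16 + T) = -3*(645/16 + 5*T) = -1935/16 - 15*T)
(20 + 49)*d(-75, S(2)) = (20 + 49)*(-1935/16 - 15*(-75)) = 69*(-1935/16 + 1125) = 69*(16065/16) = 1108485/16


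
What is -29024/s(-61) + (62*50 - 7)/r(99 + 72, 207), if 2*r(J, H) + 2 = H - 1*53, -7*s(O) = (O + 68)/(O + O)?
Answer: -269107435/76 ≈ -3.5409e+6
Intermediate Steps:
s(O) = -(68 + O)/(14*O) (s(O) = -(O + 68)/(7*(O + O)) = -(68 + O)/(7*(2*O)) = -(68 + O)*1/(2*O)/7 = -(68 + O)/(14*O))
r(J, H) = -55/2 + H/2 (r(J, H) = -1 + (H - 1*53)/2 = -1 + (H - 53)/2 = -1 + (-53 + H)/2 = -1 + (-53/2 + H/2) = -55/2 + H/2)
-29024/s(-61) + (62*50 - 7)/r(99 + 72, 207) = -29024*(-854/(-68 - 1*(-61))) + (62*50 - 7)/(-55/2 + (1/2)*207) = -29024*(-854/(-68 + 61)) + (3100 - 7)/(-55/2 + 207/2) = -29024/((1/14)*(-1/61)*(-7)) + 3093/76 = -29024/1/122 + 3093*(1/76) = -29024*122 + 3093/76 = -3540928 + 3093/76 = -269107435/76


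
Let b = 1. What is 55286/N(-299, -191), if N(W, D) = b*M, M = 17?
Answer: 55286/17 ≈ 3252.1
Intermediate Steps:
N(W, D) = 17 (N(W, D) = 1*17 = 17)
55286/N(-299, -191) = 55286/17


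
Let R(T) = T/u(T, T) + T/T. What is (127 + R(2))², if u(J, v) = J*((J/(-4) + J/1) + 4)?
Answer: 1988100/121 ≈ 16431.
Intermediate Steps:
u(J, v) = J*(4 + 3*J/4) (u(J, v) = J*((J*(-¼) + J*1) + 4) = J*((-J/4 + J) + 4) = J*(3*J/4 + 4) = J*(4 + 3*J/4))
R(T) = 1 + 4/(16 + 3*T) (R(T) = T/((T*(16 + 3*T)/4)) + T/T = T*(4/(T*(16 + 3*T))) + 1 = 4/(16 + 3*T) + 1 = 1 + 4/(16 + 3*T))
(127 + R(2))² = (127 + (20 + 3*2)/(16 + 3*2))² = (127 + (20 + 6)/(16 + 6))² = (127 + 26/22)² = (127 + (1/22)*26)² = (127 + 13/11)² = (1410/11)² = 1988100/121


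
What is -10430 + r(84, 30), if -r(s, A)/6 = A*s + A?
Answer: -25730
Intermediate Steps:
r(s, A) = -6*A - 6*A*s (r(s, A) = -6*(A*s + A) = -6*(A + A*s) = -6*A - 6*A*s)
-10430 + r(84, 30) = -10430 - 6*30*(1 + 84) = -10430 - 6*30*85 = -10430 - 15300 = -25730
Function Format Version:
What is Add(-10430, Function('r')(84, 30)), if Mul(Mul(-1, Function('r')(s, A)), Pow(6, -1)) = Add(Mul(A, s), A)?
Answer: -25730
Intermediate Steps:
Function('r')(s, A) = Add(Mul(-6, A), Mul(-6, A, s)) (Function('r')(s, A) = Mul(-6, Add(Mul(A, s), A)) = Mul(-6, Add(A, Mul(A, s))) = Add(Mul(-6, A), Mul(-6, A, s)))
Add(-10430, Function('r')(84, 30)) = Add(-10430, Mul(-6, 30, Add(1, 84))) = Add(-10430, Mul(-6, 30, 85)) = Add(-10430, -15300) = -25730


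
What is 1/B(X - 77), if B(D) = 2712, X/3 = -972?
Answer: 1/2712 ≈ 0.00036873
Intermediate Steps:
X = -2916 (X = 3*(-972) = -2916)
1/B(X - 77) = 1/2712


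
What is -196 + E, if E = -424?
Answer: -620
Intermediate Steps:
-196 + E = -196 - 424 = -620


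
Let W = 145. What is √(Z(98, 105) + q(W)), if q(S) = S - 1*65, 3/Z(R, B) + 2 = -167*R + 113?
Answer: √21137953235/16255 ≈ 8.9443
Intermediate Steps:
Z(R, B) = 3/(111 - 167*R) (Z(R, B) = 3/(-2 + (-167*R + 113)) = 3/(-2 + (113 - 167*R)) = 3/(111 - 167*R))
q(S) = -65 + S (q(S) = S - 65 = -65 + S)
√(Z(98, 105) + q(W)) = √(-3/(-111 + 167*98) + (-65 + 145)) = √(-3/(-111 + 16366) + 80) = √(-3/16255 + 80) = √(1300397/16255) = √21137953235/16255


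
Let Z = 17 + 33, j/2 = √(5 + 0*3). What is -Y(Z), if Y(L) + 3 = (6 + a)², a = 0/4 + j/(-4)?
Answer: -137/4 + 6*√5 ≈ -20.834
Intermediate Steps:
j = 2*√5 (j = 2*√(5 + 0*3) = 2*√(5 + 0) = 2*√5 ≈ 4.4721)
a = -√5/2 (a = 0/4 + (2*√5)/(-4) = 0*(¼) + (2*√5)*(-¼) = 0 - √5/2 = -√5/2 ≈ -1.1180)
Z = 50
Y(L) = -3 + (6 - √5/2)²
-Y(Z) = -(137/4 - 6*√5) = -137/4 + 6*√5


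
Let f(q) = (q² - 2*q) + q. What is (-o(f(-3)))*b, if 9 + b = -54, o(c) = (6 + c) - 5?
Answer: 819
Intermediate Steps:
f(q) = q² - q
o(c) = 1 + c
b = -63 (b = -9 - 54 = -63)
(-o(f(-3)))*b = -(1 - 3*(-1 - 3))*(-63) = -(1 - 3*(-4))*(-63) = -(1 + 12)*(-63) = -1*13*(-63) = -13*(-63) = 819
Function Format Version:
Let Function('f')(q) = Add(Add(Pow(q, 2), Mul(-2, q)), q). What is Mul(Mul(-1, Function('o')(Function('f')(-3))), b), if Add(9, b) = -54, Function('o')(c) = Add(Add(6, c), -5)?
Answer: 819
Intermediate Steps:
Function('f')(q) = Add(Pow(q, 2), Mul(-1, q))
Function('o')(c) = Add(1, c)
b = -63 (b = Add(-9, -54) = -63)
Mul(Mul(-1, Function('o')(Function('f')(-3))), b) = Mul(Mul(-1, Add(1, Mul(-3, Add(-1, -3)))), -63) = Mul(Mul(-1, Add(1, Mul(-3, -4))), -63) = Mul(Mul(-1, Add(1, 12)), -63) = Mul(Mul(-1, 13), -63) = Mul(-13, -63) = 819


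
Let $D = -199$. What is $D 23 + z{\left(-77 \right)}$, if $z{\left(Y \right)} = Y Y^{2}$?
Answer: $-461110$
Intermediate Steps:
$z{\left(Y \right)} = Y^{3}$
$D 23 + z{\left(-77 \right)} = \left(-199\right) 23 + \left(-77\right)^{3} = -4577 - 456533 = -461110$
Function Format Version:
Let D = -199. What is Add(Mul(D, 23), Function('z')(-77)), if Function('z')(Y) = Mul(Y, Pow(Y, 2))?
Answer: -461110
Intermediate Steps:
Function('z')(Y) = Pow(Y, 3)
Add(Mul(D, 23), Function('z')(-77)) = Add(Mul(-199, 23), Pow(-77, 3)) = Add(-4577, -456533) = -461110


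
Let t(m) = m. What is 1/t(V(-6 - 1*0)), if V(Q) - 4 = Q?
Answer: -½ ≈ -0.50000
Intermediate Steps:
V(Q) = 4 + Q
1/t(V(-6 - 1*0)) = 1/(4 + (-6 - 1*0)) = 1/(4 + (-6 + 0)) = 1/(4 - 6) = 1/(-2) = -½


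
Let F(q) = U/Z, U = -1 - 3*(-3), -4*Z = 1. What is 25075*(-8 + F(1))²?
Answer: 40120000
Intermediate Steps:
Z = -¼ (Z = -¼*1 = -¼ ≈ -0.25000)
U = 8 (U = -1 + 9 = 8)
F(q) = -32 (F(q) = 8/(-¼) = 8*(-4) = -32)
25075*(-8 + F(1))² = 25075*(-8 - 32)² = 25075*(-40)² = 25075*1600 = 40120000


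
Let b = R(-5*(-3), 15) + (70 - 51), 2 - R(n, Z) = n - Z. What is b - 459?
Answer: -438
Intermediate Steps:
R(n, Z) = 2 + Z - n (R(n, Z) = 2 - (n - Z) = 2 + (Z - n) = 2 + Z - n)
b = 21 (b = (2 + 15 - (-5)*(-3)) + (70 - 51) = (2 + 15 - 1*15) + 19 = (2 + 15 - 15) + 19 = 2 + 19 = 21)
b - 459 = 21 - 459 = -438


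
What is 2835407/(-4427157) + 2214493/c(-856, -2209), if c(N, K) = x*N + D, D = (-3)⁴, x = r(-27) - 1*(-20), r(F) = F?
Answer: 9786688759690/26886124461 ≈ 364.01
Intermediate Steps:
x = -7 (x = -27 - 1*(-20) = -27 + 20 = -7)
D = 81
c(N, K) = 81 - 7*N (c(N, K) = -7*N + 81 = 81 - 7*N)
2835407/(-4427157) + 2214493/c(-856, -2209) = 2835407/(-4427157) + 2214493/(81 - 7*(-856)) = 2835407*(-1/4427157) + 2214493/(81 + 5992) = -2835407/4427157 + 2214493/6073 = 9786688759690/26886124461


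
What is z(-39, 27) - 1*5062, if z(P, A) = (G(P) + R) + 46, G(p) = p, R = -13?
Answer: -5068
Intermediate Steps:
z(P, A) = 33 + P (z(P, A) = (P - 13) + 46 = (-13 + P) + 46 = 33 + P)
z(-39, 27) - 1*5062 = (33 - 39) - 1*5062 = -6 - 5062 = -5068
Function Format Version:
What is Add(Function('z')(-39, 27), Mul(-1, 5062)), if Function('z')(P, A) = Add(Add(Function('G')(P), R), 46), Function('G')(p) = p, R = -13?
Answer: -5068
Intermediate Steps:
Function('z')(P, A) = Add(33, P) (Function('z')(P, A) = Add(Add(P, -13), 46) = Add(Add(-13, P), 46) = Add(33, P))
Add(Function('z')(-39, 27), Mul(-1, 5062)) = Add(Add(33, -39), Mul(-1, 5062)) = Add(-6, -5062) = -5068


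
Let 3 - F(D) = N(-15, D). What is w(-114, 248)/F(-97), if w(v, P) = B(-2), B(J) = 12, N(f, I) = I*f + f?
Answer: -4/479 ≈ -0.0083507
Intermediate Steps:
N(f, I) = f + I*f
F(D) = 18 + 15*D (F(D) = 3 - (-15)*(1 + D) = 3 - (-15 - 15*D) = 3 + (15 + 15*D) = 18 + 15*D)
w(v, P) = 12
w(-114, 248)/F(-97) = 12/(18 + 15*(-97)) = 12/(18 - 1455) = 12/(-1437) = 12*(-1/1437) = -4/479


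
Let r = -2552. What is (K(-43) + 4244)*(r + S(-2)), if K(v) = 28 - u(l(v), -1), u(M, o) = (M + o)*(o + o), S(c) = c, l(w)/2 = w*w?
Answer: -29794964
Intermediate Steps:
l(w) = 2*w² (l(w) = 2*(w*w) = 2*w²)
u(M, o) = 2*o*(M + o) (u(M, o) = (M + o)*(2*o) = 2*o*(M + o))
K(v) = 26 + 4*v² (K(v) = 28 - 2*(-1)*(2*v² - 1) = 28 - 2*(-1)*(-1 + 2*v²) = 28 - (2 - 4*v²) = 28 + (-2 + 4*v²) = 26 + 4*v²)
(K(-43) + 4244)*(r + S(-2)) = ((26 + 4*(-43)²) + 4244)*(-2552 - 2) = ((26 + 4*1849) + 4244)*(-2554) = ((26 + 7396) + 4244)*(-2554) = (7422 + 4244)*(-2554) = 11666*(-2554) = -29794964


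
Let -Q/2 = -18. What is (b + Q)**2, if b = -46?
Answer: 100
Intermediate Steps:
Q = 36 (Q = -2*(-18) = 36)
(b + Q)**2 = (-46 + 36)**2 = (-10)**2 = 100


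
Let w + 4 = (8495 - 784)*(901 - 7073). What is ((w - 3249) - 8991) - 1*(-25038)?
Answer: -47579498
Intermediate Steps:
w = -47592296 (w = -4 + (8495 - 784)*(901 - 7073) = -4 + 7711*(-6172) = -4 - 47592292 = -47592296)
((w - 3249) - 8991) - 1*(-25038) = ((-47592296 - 3249) - 8991) - 1*(-25038) = (-47595545 - 8991) + 25038 = -47604536 + 25038 = -47579498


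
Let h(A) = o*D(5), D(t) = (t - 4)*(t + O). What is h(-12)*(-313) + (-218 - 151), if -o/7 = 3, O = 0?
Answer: 32496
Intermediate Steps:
o = -21 (o = -7*3 = -21)
D(t) = t*(-4 + t) (D(t) = (t - 4)*(t + 0) = (-4 + t)*t = t*(-4 + t))
h(A) = -105 (h(A) = -105*(-4 + 5) = -105)
h(-12)*(-313) + (-218 - 151) = -105*(-313) + (-218 - 151) = 32865 - 369 = 32496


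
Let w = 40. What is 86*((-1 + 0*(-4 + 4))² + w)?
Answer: 3526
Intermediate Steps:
86*((-1 + 0*(-4 + 4))² + w) = 86*((-1 + 0*(-4 + 4))² + 40) = 86*((-1 + 0*0)² + 40) = 86*((-1 + 0)² + 40) = 86*((-1)² + 40) = 86*(1 + 40) = 86*41 = 3526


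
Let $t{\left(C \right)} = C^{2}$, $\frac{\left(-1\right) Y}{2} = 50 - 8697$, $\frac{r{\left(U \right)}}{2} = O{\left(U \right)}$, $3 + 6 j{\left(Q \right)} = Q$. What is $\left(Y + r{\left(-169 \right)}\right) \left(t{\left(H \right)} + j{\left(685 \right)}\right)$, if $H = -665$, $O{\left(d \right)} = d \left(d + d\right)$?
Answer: $58184343536$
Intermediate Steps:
$j{\left(Q \right)} = - \frac{1}{2} + \frac{Q}{6}$
$O{\left(d \right)} = 2 d^{2}$ ($O{\left(d \right)} = d 2 d = 2 d^{2}$)
$r{\left(U \right)} = 4 U^{2}$ ($r{\left(U \right)} = 2 \cdot 2 U^{2} = 4 U^{2}$)
$Y = 17294$ ($Y = - 2 \left(50 - 8697\right) = \left(-2\right) \left(-8647\right) = 17294$)
$\left(Y + r{\left(-169 \right)}\right) \left(t{\left(H \right)} + j{\left(685 \right)}\right) = \left(17294 + 4 \left(-169\right)^{2}\right) \left(\left(-665\right)^{2} + \left(- \frac{1}{2} + \frac{1}{6} \cdot 685\right)\right) = \left(17294 + 4 \cdot 28561\right) \left(442225 + \left(- \frac{1}{2} + \frac{685}{6}\right)\right) = \left(17294 + 114244\right) \left(442225 + \frac{341}{3}\right) = 131538 \cdot \frac{1327016}{3} = 58184343536$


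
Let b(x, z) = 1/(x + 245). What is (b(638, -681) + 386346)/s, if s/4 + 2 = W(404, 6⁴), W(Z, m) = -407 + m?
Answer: 341143519/3132884 ≈ 108.89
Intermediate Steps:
s = 3548 (s = -8 + 4*(-407 + 6⁴) = -8 + 4*(-407 + 1296) = -8 + 4*889 = -8 + 3556 = 3548)
b(x, z) = 1/(245 + x)
(b(638, -681) + 386346)/s = (1/(245 + 638) + 386346)/3548 = (1/883 + 386346)*(1/3548) = (341143519/883)*(1/3548) = 341143519/3132884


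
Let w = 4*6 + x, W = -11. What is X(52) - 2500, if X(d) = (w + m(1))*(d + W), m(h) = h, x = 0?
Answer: -1475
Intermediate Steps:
w = 24 (w = 4*6 + 0 = 24 + 0 = 24)
X(d) = -275 + 25*d (X(d) = (24 + 1)*(d - 11) = 25*(-11 + d) = -275 + 25*d)
X(52) - 2500 = (-275 + 25*52) - 2500 = (-275 + 1300) - 2500 = 1025 - 2500 = -1475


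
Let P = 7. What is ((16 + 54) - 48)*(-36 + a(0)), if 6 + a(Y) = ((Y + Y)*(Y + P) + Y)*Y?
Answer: -924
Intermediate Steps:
a(Y) = -6 + Y*(Y + 2*Y*(7 + Y)) (a(Y) = -6 + ((Y + Y)*(Y + 7) + Y)*Y = -6 + ((2*Y)*(7 + Y) + Y)*Y = -6 + (2*Y*(7 + Y) + Y)*Y = -6 + (Y + 2*Y*(7 + Y))*Y = -6 + Y*(Y + 2*Y*(7 + Y)))
((16 + 54) - 48)*(-36 + a(0)) = ((16 + 54) - 48)*(-36 + (-6 + 2*0³ + 15*0²)) = (70 - 48)*(-36 + (-6 + 2*0 + 15*0)) = 22*(-36 + (-6 + 0 + 0)) = 22*(-36 - 6) = 22*(-42) = -924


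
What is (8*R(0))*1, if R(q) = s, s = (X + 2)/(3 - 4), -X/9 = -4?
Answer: -304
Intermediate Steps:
X = 36 (X = -9*(-4) = 36)
s = -38 (s = (36 + 2)/(3 - 4) = 38/(-1) = 38*(-1) = -38)
R(q) = -38
(8*R(0))*1 = (8*(-38))*1 = -304*1 = -304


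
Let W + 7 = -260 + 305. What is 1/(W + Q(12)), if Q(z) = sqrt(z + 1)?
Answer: 38/1431 - sqrt(13)/1431 ≈ 0.024035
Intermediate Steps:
Q(z) = sqrt(1 + z)
W = 38 (W = -7 + (-260 + 305) = -7 + 45 = 38)
1/(W + Q(12)) = 1/(38 + sqrt(1 + 12)) = 1/(38 + sqrt(13))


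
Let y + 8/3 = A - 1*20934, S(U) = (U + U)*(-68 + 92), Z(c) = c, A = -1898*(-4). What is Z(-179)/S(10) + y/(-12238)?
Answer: 702473/979040 ≈ 0.71751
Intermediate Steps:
A = 7592
S(U) = 48*U (S(U) = (2*U)*24 = 48*U)
y = -40034/3 (y = -8/3 + (7592 - 1*20934) = -8/3 + (7592 - 20934) = -8/3 - 13342 = -40034/3 ≈ -13345.)
Z(-179)/S(10) + y/(-12238) = -179/(48*10) - 40034/3/(-12238) = -179/480 - 40034/3*(-1/12238) = -179*1/480 + 20017/18357 = -179/480 + 20017/18357 = 702473/979040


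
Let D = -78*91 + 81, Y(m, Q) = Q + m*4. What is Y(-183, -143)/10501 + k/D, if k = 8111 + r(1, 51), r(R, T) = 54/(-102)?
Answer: -1552234753/1252653789 ≈ -1.2392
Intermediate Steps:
Y(m, Q) = Q + 4*m
r(R, T) = -9/17 (r(R, T) = 54*(-1/102) = -9/17)
D = -7017 (D = -7098 + 81 = -7017)
k = 137878/17 (k = 8111 - 9/17 = 137878/17 ≈ 8110.5)
Y(-183, -143)/10501 + k/D = (-143 + 4*(-183))/10501 + (137878/17)/(-7017) = (-143 - 732)*(1/10501) + (137878/17)*(-1/7017) = -875*1/10501 - 137878/119289 = -875/10501 - 137878/119289 = -1552234753/1252653789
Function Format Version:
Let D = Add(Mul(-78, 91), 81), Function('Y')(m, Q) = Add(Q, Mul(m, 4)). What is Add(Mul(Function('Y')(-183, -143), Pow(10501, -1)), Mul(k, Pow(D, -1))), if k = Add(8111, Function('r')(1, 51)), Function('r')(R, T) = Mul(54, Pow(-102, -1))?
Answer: Rational(-1552234753, 1252653789) ≈ -1.2392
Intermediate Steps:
Function('Y')(m, Q) = Add(Q, Mul(4, m))
Function('r')(R, T) = Rational(-9, 17) (Function('r')(R, T) = Mul(54, Rational(-1, 102)) = Rational(-9, 17))
D = -7017 (D = Add(-7098, 81) = -7017)
k = Rational(137878, 17) (k = Add(8111, Rational(-9, 17)) = Rational(137878, 17) ≈ 8110.5)
Add(Mul(Function('Y')(-183, -143), Pow(10501, -1)), Mul(k, Pow(D, -1))) = Add(Mul(Add(-143, Mul(4, -183)), Pow(10501, -1)), Mul(Rational(137878, 17), Pow(-7017, -1))) = Add(Mul(Add(-143, -732), Rational(1, 10501)), Mul(Rational(137878, 17), Rational(-1, 7017))) = Add(Mul(-875, Rational(1, 10501)), Rational(-137878, 119289)) = Add(Rational(-875, 10501), Rational(-137878, 119289)) = Rational(-1552234753, 1252653789)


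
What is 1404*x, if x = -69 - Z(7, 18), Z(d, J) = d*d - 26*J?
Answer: 491400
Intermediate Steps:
Z(d, J) = d² - 26*J
x = 350 (x = -69 - (7² - 26*18) = -69 - (49 - 468) = -69 - 1*(-419) = -69 + 419 = 350)
1404*x = 1404*350 = 491400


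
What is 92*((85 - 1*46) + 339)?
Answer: 34776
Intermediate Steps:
92*((85 - 1*46) + 339) = 92*((85 - 46) + 339) = 92*(39 + 339) = 92*378 = 34776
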